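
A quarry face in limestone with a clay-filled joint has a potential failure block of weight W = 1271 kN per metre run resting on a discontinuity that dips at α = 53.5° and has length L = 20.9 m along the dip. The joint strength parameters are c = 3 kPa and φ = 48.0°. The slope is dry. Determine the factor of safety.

FS = 0.88

Resolving the block weight along and normal to the plane and applying the Mohr–Coulomb strength on the joint:
N' = W cosα = 1271·cos53.5° = 756.0 kN/m
Driving force T = W sinα = 1271·sin53.5° = 1021.7 kN/m
Resisting force R = c·L + N'·tanφ = 3·20.9 + 756.0·tan48.0° = 62.7 + 839.6 = 902.3 kN/m
FS = R / T = 902.3 / 1021.7 = 0.883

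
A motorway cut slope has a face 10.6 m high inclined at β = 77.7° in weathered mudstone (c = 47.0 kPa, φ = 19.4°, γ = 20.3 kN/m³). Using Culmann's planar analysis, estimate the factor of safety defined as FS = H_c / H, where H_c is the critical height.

H_c = (4c/γ) · sinβ cosφ / [1 − cos(β − φ)]
    = (4·47.0/20.3) · sin77.7°·cos19.4° / [1 − cos58.3°]
    = 9.261 · 0.9216 / 0.4745 = 17.99 m
FS = H_c / H = 17.99 / 10.6 = 1.697

FS = 1.70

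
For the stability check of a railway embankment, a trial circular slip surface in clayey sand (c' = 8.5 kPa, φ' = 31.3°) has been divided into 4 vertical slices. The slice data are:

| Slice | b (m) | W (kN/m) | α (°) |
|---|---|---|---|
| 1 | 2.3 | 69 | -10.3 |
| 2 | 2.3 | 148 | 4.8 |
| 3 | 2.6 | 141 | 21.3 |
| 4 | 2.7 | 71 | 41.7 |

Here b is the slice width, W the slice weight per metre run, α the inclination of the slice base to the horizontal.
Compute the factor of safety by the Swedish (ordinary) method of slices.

Ordinary method of slices: FS = Σ[c'·Δl_i + (W_i cosα_i)·tanφ'] / Σ W_i sinα_i, with Δl_i = b_i / cosα_i.
Slice 1: Δl = 2.3/cos(-10.3°) = 2.338 m; N'_1 = 69·cos(-10.3°) = 67.9; c'Δl = 19.87; W sinα = -12.3
Slice 2: Δl = 2.3/cos4.8° = 2.308 m; N'_2 = 148·cos4.8° = 147.5; c'Δl = 19.62; W sinα = 12.4
Slice 3: Δl = 2.6/cos21.3° = 2.791 m; N'_3 = 141·cos21.3° = 131.4; c'Δl = 23.72; W sinα = 51.2
Slice 4: Δl = 2.7/cos41.7° = 3.616 m; N'_4 = 71·cos41.7° = 53.0; c'Δl = 30.74; W sinα = 47.2
Σc'Δl = 93.9 kN/m; ΣN' = 399.7 kN/m; ΣW sinα = 98.5 kN/m
Resisting = 93.9 + 399.7·tan31.3° = 93.9 + 243.1 = 337.0 kN/m
FS = 337.0 / 98.5 = 3.421

FS = 3.42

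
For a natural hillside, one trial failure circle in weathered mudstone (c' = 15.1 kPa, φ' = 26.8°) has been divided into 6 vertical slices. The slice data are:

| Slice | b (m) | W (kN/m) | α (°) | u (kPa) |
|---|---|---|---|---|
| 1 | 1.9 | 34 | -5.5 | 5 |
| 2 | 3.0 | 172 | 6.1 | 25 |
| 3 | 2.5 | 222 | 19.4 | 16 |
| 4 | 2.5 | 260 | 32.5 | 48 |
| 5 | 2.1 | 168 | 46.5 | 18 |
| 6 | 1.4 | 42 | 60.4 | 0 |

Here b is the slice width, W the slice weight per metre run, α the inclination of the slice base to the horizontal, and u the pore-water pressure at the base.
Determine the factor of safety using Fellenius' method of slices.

FS = 1.22

Ordinary method of slices: FS = Σ[c'·Δl_i + (W_i cosα_i − u_i·Δl_i)·tanφ'] / Σ W_i sinα_i, with Δl_i = b_i / cosα_i.
Slice 1: Δl = 1.9/cos(-5.5°) = 1.909 m; N'_1 = 34·cos(-5.5°) − 5·1.909 = 24.3; c'Δl = 28.82; W sinα = -3.3
Slice 2: Δl = 3.0/cos6.1° = 3.017 m; N'_2 = 172·cos6.1° − 25·3.017 = 95.6; c'Δl = 45.56; W sinα = 18.3
Slice 3: Δl = 2.5/cos19.4° = 2.650 m; N'_3 = 222·cos19.4° − 16·2.650 = 167.0; c'Δl = 40.02; W sinα = 73.7
Slice 4: Δl = 2.5/cos32.5° = 2.964 m; N'_4 = 260·cos32.5° − 48·2.964 = 77.0; c'Δl = 44.76; W sinα = 139.7
Slice 5: Δl = 2.1/cos46.5° = 3.051 m; N'_5 = 168·cos46.5° − 18·3.051 = 60.7; c'Δl = 46.07; W sinα = 121.9
Slice 6: Δl = 1.4/cos60.4° = 2.834 m; N'_6 = 42·cos60.4° − 0·2.834 = 20.7; c'Δl = 42.80; W sinα = 36.5
Σc'Δl = 248.0 kN/m; ΣN' = 445.4 kN/m; ΣW sinα = 386.8 kN/m
Resisting = 248.0 + 445.4·tan26.8° = 248.0 + 225.0 = 473.0 kN/m
FS = 473.0 / 386.8 = 1.223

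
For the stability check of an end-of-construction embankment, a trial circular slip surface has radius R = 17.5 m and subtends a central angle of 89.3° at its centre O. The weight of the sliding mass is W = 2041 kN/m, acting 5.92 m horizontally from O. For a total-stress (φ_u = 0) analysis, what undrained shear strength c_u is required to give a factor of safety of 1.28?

c_u = 32.4 kPa

FS = c_u·L_a·R / (W·d), so c_u = FS·W·d / (L_a·R).
Arc length L_a = R·θ = 17.5·(89.3°·π/180) = 17.5·1.5586 = 27.28 m
c_u = 1.28·2041·5.92 / (27.28·17.5) = 15465.9 / 477.31 = 32.40 kPa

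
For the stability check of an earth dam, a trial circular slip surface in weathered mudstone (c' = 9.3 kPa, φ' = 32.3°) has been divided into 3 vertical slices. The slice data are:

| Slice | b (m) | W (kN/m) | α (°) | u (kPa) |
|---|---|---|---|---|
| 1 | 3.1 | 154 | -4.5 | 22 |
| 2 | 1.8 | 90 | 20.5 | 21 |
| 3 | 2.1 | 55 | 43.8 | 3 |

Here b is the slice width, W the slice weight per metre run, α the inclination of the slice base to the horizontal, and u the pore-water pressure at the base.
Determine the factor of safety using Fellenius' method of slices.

Ordinary method of slices: FS = Σ[c'·Δl_i + (W_i cosα_i − u_i·Δl_i)·tanφ'] / Σ W_i sinα_i, with Δl_i = b_i / cosα_i.
Slice 1: Δl = 3.1/cos(-4.5°) = 3.110 m; N'_1 = 154·cos(-4.5°) − 22·3.110 = 85.1; c'Δl = 28.92; W sinα = -12.1
Slice 2: Δl = 1.8/cos20.5° = 1.922 m; N'_2 = 90·cos20.5° − 21·1.922 = 43.9; c'Δl = 17.87; W sinα = 31.5
Slice 3: Δl = 2.1/cos43.8° = 2.910 m; N'_3 = 55·cos43.8° − 3·2.910 = 31.0; c'Δl = 27.06; W sinα = 38.1
Σc'Δl = 73.8 kN/m; ΣN' = 160.0 kN/m; ΣW sinα = 57.5 kN/m
Resisting = 73.8 + 160.0·tan32.3° = 73.8 + 101.2 = 175.0 kN/m
FS = 175.0 / 57.5 = 3.044

FS = 3.04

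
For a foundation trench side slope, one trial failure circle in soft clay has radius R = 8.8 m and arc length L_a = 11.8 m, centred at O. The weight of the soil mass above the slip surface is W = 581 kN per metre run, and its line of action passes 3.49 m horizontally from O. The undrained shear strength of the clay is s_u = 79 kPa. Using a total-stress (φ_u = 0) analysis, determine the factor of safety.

FS = 4.05

Taking moments about the centre O, the resisting moment is provided by the undrained shear strength acting along the arc:
M_R = s_u·L_a·R = 79·11.80·8.8 = 8203.4 kN·m/m
M_D = W·d = 581·3.49 = 2027.7 kN·m/m
FS = M_R / M_D = 8203.4 / 2027.7 = 4.046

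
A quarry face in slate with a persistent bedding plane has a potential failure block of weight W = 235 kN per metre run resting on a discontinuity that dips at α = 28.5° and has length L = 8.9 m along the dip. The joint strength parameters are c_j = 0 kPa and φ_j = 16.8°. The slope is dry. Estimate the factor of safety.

FS = 0.56

Resolving the block weight along and normal to the plane and applying the Mohr–Coulomb strength on the joint:
N' = W cosα = 235·cos28.5° = 206.5 kN/m
Driving force T = W sinα = 235·sin28.5° = 112.1 kN/m
Resisting force R = c_j·L + N'·tanφ_j = 0·8.9 + 206.5·tan16.8° = 0.0 + 62.4 = 62.4 kN/m
FS = R / T = 62.4 / 112.1 = 0.556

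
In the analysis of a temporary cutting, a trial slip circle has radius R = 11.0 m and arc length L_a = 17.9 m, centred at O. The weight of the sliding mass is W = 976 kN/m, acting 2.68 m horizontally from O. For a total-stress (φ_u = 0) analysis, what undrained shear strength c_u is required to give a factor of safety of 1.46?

FS = c_u·L_a·R / (W·d), so c_u = FS·W·d / (L_a·R).
c_u = 1.46·976·2.68 / (17.90·11.0) = 3818.9 / 196.90 = 19.40 kPa

c_u = 19.4 kPa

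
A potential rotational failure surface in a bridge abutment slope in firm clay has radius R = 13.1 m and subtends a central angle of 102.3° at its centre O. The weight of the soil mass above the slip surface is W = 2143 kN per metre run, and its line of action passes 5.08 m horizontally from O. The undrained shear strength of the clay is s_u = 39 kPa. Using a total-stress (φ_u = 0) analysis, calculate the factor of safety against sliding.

FS = 1.10

Taking moments about the centre O, the resisting moment is provided by the undrained shear strength acting along the arc:
Arc length L_a = R·θ = 13.1·(102.3°·π/180) = 13.1·1.7855 = 23.39 m
M_R = s_u·L_a·R = 39·23.39·13.1 = 11949.8 kN·m/m
M_D = W·d = 2143·5.08 = 10886.4 kN·m/m
FS = M_R / M_D = 11949.8 / 10886.4 = 1.098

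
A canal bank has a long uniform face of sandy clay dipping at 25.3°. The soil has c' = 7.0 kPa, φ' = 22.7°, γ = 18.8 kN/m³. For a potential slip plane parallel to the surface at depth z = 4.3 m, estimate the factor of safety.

FS = 1.11

For an infinite slope with a slip plane parallel to the surface (no pore pressure): FS = [c' + γz cos²β tanφ'] / [γz sinβ cosβ].
γz = 18.8·4.3 = 80.84 kN/m²
Numerator = 7.0 + 80.84·cos²25.3°·tan22.7° = 7.0 + 80.84·0.8174·0.4183 = 34.640 kPa
Denominator = 80.84·sin25.3°·cos25.3° = 80.84·0.4274·0.9041 = 31.234 kPa
FS = 34.640 / 31.234 = 1.109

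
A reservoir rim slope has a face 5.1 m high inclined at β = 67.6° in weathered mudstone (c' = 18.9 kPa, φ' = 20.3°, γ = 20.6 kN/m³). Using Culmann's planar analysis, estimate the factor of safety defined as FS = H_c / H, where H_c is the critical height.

H_c = (4c'/γ) · sinβ cosφ' / [1 − cos(β − φ')]
    = (4·18.9/20.6) · sin67.6°·cos20.3° / [1 − cos47.3°]
    = 3.670 · 0.8671 / 0.3218 = 9.89 m
FS = H_c / H = 9.89 / 5.1 = 1.939

FS = 1.94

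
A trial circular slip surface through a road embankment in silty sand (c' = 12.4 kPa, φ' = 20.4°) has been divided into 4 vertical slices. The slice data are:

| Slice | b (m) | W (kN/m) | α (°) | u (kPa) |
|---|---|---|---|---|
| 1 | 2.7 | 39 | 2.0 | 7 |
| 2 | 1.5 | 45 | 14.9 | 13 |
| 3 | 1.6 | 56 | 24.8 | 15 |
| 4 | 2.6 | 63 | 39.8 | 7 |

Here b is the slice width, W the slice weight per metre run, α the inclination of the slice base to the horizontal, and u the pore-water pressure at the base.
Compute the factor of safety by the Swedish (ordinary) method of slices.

FS = 1.97

Ordinary method of slices: FS = Σ[c'·Δl_i + (W_i cosα_i − u_i·Δl_i)·tanφ'] / Σ W_i sinα_i, with Δl_i = b_i / cosα_i.
Slice 1: Δl = 2.7/cos2.0° = 2.702 m; N'_1 = 39·cos2.0° − 7·2.702 = 20.1; c'Δl = 33.50; W sinα = 1.4
Slice 2: Δl = 1.5/cos14.9° = 1.552 m; N'_2 = 45·cos14.9° − 13·1.552 = 23.3; c'Δl = 19.25; W sinα = 11.6
Slice 3: Δl = 1.6/cos24.8° = 1.763 m; N'_3 = 56·cos24.8° − 15·1.763 = 24.4; c'Δl = 21.86; W sinα = 23.5
Slice 4: Δl = 2.6/cos39.8° = 3.384 m; N'_4 = 63·cos39.8° − 7·3.384 = 24.7; c'Δl = 41.96; W sinα = 40.3
Σc'Δl = 116.6 kN/m; ΣN' = 92.5 kN/m; ΣW sinα = 76.7 kN/m
Resisting = 116.6 + 92.5·tan20.4° = 116.6 + 34.4 = 151.0 kN/m
FS = 151.0 / 76.7 = 1.967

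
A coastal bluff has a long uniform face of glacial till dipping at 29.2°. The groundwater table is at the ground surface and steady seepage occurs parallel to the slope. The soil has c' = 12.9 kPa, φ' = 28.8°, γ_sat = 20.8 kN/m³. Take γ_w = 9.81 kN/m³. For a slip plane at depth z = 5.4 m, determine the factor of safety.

FS = 0.79

With seepage parallel to the slope and the water table at the surface, the effective normal stress on the slip plane uses the buoyant unit weight γ' = γ_sat − γ_w while the driving shear stress uses γ_sat:
FS = [c' + γ' z cos²β tanφ'] / [γ_sat z sinβ cosβ]
γ' = 20.8 − 9.81 = 10.99 kN/m³
Numerator = 12.9 + 10.99·5.4·cos²29.2°·tan28.8° = 12.9 + 10.99·5.4·0.7620·0.5498 = 37.761 kPa
Denominator = 20.8·5.4·sin29.2°·cos29.2° = 20.8·5.4·0.4879·0.8729 = 47.833 kPa
FS = 37.761 / 47.833 = 0.789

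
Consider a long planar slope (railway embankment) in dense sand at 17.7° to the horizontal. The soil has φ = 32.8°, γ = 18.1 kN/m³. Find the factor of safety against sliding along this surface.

FS = 2.02

For a dry cohesionless infinite slope the factor of safety is FS = tanφ / tanβ.
FS = tan32.8° / tan17.7° = 0.6445 / 0.3191 = 2.019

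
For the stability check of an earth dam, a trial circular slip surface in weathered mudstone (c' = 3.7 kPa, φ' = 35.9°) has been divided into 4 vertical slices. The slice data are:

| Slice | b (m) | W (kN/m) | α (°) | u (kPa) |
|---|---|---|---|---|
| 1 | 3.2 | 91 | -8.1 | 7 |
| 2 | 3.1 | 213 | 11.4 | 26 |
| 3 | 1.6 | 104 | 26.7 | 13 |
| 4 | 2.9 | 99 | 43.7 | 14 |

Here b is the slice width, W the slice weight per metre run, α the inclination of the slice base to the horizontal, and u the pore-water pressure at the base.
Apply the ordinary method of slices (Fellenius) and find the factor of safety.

Ordinary method of slices: FS = Σ[c'·Δl_i + (W_i cosα_i − u_i·Δl_i)·tanφ'] / Σ W_i sinα_i, with Δl_i = b_i / cosα_i.
Slice 1: Δl = 3.2/cos(-8.1°) = 3.232 m; N'_1 = 91·cos(-8.1°) − 7·3.232 = 67.5; c'Δl = 11.96; W sinα = -12.8
Slice 2: Δl = 3.1/cos11.4° = 3.162 m; N'_2 = 213·cos11.4° − 26·3.162 = 126.6; c'Δl = 11.70; W sinα = 42.1
Slice 3: Δl = 1.6/cos26.7° = 1.791 m; N'_3 = 104·cos26.7° − 13·1.791 = 69.6; c'Δl = 6.63; W sinα = 46.7
Slice 4: Δl = 2.9/cos43.7° = 4.011 m; N'_4 = 99·cos43.7° − 14·4.011 = 15.4; c'Δl = 14.84; W sinα = 68.4
Σc'Δl = 45.1 kN/m; ΣN' = 279.1 kN/m; ΣW sinα = 144.4 kN/m
Resisting = 45.1 + 279.1·tan35.9° = 45.1 + 202.0 = 247.2 kN/m
FS = 247.2 / 144.4 = 1.712

FS = 1.71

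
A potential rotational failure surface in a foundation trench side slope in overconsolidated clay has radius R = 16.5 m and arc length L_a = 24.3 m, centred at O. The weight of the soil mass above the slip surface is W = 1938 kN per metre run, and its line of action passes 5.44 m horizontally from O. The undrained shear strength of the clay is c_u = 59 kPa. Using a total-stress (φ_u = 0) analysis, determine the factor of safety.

Taking moments about the centre O, the resisting moment is provided by the undrained shear strength acting along the arc:
M_R = c_u·L_a·R = 59·24.30·16.5 = 23656.0 kN·m/m
M_D = W·d = 1938·5.44 = 10542.7 kN·m/m
FS = M_R / M_D = 23656.0 / 10542.7 = 2.244

FS = 2.24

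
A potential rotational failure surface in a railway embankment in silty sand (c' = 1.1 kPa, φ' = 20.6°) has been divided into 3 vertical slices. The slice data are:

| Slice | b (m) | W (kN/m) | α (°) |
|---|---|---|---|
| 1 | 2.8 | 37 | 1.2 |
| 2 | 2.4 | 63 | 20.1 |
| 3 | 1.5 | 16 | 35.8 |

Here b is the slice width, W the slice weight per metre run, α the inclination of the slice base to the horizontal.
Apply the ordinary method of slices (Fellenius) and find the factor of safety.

Ordinary method of slices: FS = Σ[c'·Δl_i + (W_i cosα_i)·tanφ'] / Σ W_i sinα_i, with Δl_i = b_i / cosα_i.
Slice 1: Δl = 2.8/cos1.2° = 2.801 m; N'_1 = 37·cos1.2° = 37.0; c'Δl = 3.08; W sinα = 0.8
Slice 2: Δl = 2.4/cos20.1° = 2.556 m; N'_2 = 63·cos20.1° = 59.2; c'Δl = 2.81; W sinα = 21.7
Slice 3: Δl = 1.5/cos35.8° = 1.849 m; N'_3 = 16·cos35.8° = 13.0; c'Δl = 2.03; W sinα = 9.4
Σc'Δl = 7.9 kN/m; ΣN' = 109.1 kN/m; ΣW sinα = 31.8 kN/m
Resisting = 7.9 + 109.1·tan20.6° = 7.9 + 41.0 = 48.9 kN/m
FS = 48.9 / 31.8 = 1.540

FS = 1.54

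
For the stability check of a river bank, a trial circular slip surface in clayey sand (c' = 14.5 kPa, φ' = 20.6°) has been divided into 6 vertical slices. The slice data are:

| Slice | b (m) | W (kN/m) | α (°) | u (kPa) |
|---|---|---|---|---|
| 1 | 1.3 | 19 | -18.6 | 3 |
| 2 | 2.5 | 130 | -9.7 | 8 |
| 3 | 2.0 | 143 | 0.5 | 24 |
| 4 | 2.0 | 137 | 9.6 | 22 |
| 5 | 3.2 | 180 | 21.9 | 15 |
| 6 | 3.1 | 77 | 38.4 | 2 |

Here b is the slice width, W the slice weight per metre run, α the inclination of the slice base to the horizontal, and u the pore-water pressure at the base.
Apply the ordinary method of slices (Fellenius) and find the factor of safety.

FS = 3.61

Ordinary method of slices: FS = Σ[c'·Δl_i + (W_i cosα_i − u_i·Δl_i)·tanφ'] / Σ W_i sinα_i, with Δl_i = b_i / cosα_i.
Slice 1: Δl = 1.3/cos(-18.6°) = 1.372 m; N'_1 = 19·cos(-18.6°) − 3·1.372 = 13.9; c'Δl = 19.89; W sinα = -6.1
Slice 2: Δl = 2.5/cos(-9.7°) = 2.536 m; N'_2 = 130·cos(-9.7°) − 8·2.536 = 107.9; c'Δl = 36.78; W sinα = -21.9
Slice 3: Δl = 2.0/cos0.5° = 2.000 m; N'_3 = 143·cos0.5° − 24·2.000 = 95.0; c'Δl = 29.00; W sinα = 1.2
Slice 4: Δl = 2.0/cos9.6° = 2.028 m; N'_4 = 137·cos9.6° − 22·2.028 = 90.5; c'Δl = 29.41; W sinα = 22.8
Slice 5: Δl = 3.2/cos21.9° = 3.449 m; N'_5 = 180·cos21.9° − 15·3.449 = 115.3; c'Δl = 50.01; W sinα = 67.1
Slice 6: Δl = 3.1/cos38.4° = 3.956 m; N'_6 = 77·cos38.4° − 2·3.956 = 52.4; c'Δl = 57.36; W sinα = 47.8
Σc'Δl = 222.4 kN/m; ΣN' = 474.9 kN/m; ΣW sinα = 111.1 kN/m
Resisting = 222.4 + 474.9·tan20.6° = 222.4 + 178.5 = 400.9 kN/m
FS = 400.9 / 111.1 = 3.609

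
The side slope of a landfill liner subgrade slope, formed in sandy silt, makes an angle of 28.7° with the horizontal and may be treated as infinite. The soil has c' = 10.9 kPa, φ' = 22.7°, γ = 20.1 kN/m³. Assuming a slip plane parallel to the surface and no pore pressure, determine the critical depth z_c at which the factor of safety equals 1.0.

Setting FS = 1.00 in FS = [c' + γz cos²β tanφ'] / [γz sinβ cosβ] and solving for z:
z = c' / [γ cosβ (FS·sinβ − cosβ·tanφ')]
  = 10.9 / [20.1·cos28.7°·(1.00·sin28.7° − cos28.7°·tan22.7°)]
  = 10.9 / [20.1·0.8771·(1.00·0.4802 − 0.8771·0.4183)]
  = 10.9 / 1.9976 = 5.456 m

z_c = 5.46 m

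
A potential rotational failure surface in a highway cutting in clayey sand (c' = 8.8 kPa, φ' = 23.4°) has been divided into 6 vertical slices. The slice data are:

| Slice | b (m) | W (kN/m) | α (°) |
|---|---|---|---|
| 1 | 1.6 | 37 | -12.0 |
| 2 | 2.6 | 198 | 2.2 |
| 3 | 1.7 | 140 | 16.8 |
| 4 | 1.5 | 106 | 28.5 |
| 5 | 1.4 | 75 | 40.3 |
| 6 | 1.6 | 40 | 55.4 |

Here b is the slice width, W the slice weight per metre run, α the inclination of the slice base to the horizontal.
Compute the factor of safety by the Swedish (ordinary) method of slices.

FS = 1.99

Ordinary method of slices: FS = Σ[c'·Δl_i + (W_i cosα_i)·tanφ'] / Σ W_i sinα_i, with Δl_i = b_i / cosα_i.
Slice 1: Δl = 1.6/cos(-12.0°) = 1.636 m; N'_1 = 37·cos(-12.0°) = 36.2; c'Δl = 14.39; W sinα = -7.7
Slice 2: Δl = 2.6/cos2.2° = 2.602 m; N'_2 = 198·cos2.2° = 197.9; c'Δl = 22.90; W sinα = 7.6
Slice 3: Δl = 1.7/cos16.8° = 1.776 m; N'_3 = 140·cos16.8° = 134.0; c'Δl = 15.63; W sinα = 40.5
Slice 4: Δl = 1.5/cos28.5° = 1.707 m; N'_4 = 106·cos28.5° = 93.2; c'Δl = 15.02; W sinα = 50.6
Slice 5: Δl = 1.4/cos40.3° = 1.836 m; N'_5 = 75·cos40.3° = 57.2; c'Δl = 16.15; W sinα = 48.5
Slice 6: Δl = 1.6/cos55.4° = 2.818 m; N'_6 = 40·cos55.4° = 22.7; c'Δl = 24.80; W sinα = 32.9
Σc'Δl = 108.9 kN/m; ΣN' = 541.1 kN/m; ΣW sinα = 172.4 kN/m
Resisting = 108.9 + 541.1·tan23.4° = 108.9 + 234.2 = 343.1 kN/m
FS = 343.1 / 172.4 = 1.990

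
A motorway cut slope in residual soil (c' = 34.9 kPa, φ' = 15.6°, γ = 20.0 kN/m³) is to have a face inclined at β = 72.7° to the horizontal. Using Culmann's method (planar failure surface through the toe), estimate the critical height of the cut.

H_c = 14.05 m

Culmann's analysis gives the critical failure plane at α_cr = (β + φ')/2 = (72.7 + 15.6)/2 = 44.1°, and the critical height
H_c = (4c'/γ) · sinβ cosφ' / [1 − cos(β − φ')]
    = (4·34.9/20.0) · sin72.7°·cos15.6° / [1 − cos(57.1°)]
    = 6.980 · 0.9548·0.9632 / [1 − 0.5432]
    = 6.980 · 0.9196 / 0.4568
    = 14.05 m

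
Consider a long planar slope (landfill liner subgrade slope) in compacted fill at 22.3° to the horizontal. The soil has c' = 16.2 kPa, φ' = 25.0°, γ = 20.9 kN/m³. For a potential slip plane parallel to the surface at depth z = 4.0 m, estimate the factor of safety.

For an infinite slope with a slip plane parallel to the surface (no pore pressure): FS = [c' + γz cos²β tanφ'] / [γz sinβ cosβ].
γz = 20.9·4.0 = 83.60 kN/m²
Numerator = 16.2 + 83.60·cos²22.3°·tan25.0° = 16.2 + 83.60·0.8560·0.4663 = 49.570 kPa
Denominator = 83.60·sin22.3°·cos22.3° = 83.60·0.3795·0.9252 = 29.350 kPa
FS = 49.570 / 29.350 = 1.689

FS = 1.69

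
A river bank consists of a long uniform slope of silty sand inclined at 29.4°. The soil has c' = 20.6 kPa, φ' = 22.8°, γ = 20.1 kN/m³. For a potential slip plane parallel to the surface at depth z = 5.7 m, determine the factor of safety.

For an infinite slope with a slip plane parallel to the surface (no pore pressure): FS = [c' + γz cos²β tanφ'] / [γz sinβ cosβ].
γz = 20.1·5.7 = 114.57 kN/m²
Numerator = 20.6 + 114.57·cos²29.4°·tan22.8° = 20.6 + 114.57·0.7590·0.4204 = 57.155 kPa
Denominator = 114.57·sin29.4°·cos29.4° = 114.57·0.4909·0.8712 = 49.000 kPa
FS = 57.155 / 49.000 = 1.166

FS = 1.17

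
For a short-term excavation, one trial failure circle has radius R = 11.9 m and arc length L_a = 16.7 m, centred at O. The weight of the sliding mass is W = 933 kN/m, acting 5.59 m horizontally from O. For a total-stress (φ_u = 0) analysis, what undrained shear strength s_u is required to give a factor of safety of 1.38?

FS = s_u·L_a·R / (W·d), so s_u = FS·W·d / (L_a·R).
s_u = 1.38·933·5.59 / (16.70·11.9) = 7197.3 / 198.73 = 36.22 kPa

s_u = 36.2 kPa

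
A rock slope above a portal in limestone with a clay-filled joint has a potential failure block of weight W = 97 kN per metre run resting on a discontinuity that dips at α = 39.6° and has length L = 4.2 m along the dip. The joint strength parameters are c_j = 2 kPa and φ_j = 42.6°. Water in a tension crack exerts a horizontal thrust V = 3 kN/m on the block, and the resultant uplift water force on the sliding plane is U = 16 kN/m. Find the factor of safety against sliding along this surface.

FS = 0.95

Resolving the block weight along and normal to the plane and applying the Mohr–Coulomb strength on the joint:
N' = W cosα − U − V sinα = 97·cos39.6° − 16 − 3·sin39.6° = 56.8 kN/m
Driving force T = W sinα + V cosα = 97·sin39.6° + 3·cos39.6° = 64.1 kN/m
Resisting force R = c_j·L + N'·tanφ_j = 2·4.2 + 56.8·tan42.6° = 8.4 + 52.3 = 60.7 kN/m
FS = R / T = 60.7 / 64.1 = 0.946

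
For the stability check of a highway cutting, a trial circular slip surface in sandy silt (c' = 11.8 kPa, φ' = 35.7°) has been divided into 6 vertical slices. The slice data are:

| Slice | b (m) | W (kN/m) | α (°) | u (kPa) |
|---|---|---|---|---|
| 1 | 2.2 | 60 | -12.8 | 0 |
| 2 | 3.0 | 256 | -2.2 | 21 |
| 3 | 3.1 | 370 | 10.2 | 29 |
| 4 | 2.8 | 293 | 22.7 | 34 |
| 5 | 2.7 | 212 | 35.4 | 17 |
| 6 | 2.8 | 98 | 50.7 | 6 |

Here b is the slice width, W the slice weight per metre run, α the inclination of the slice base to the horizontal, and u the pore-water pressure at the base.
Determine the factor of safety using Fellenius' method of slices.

FS = 2.35

Ordinary method of slices: FS = Σ[c'·Δl_i + (W_i cosα_i − u_i·Δl_i)·tanφ'] / Σ W_i sinα_i, with Δl_i = b_i / cosα_i.
Slice 1: Δl = 2.2/cos(-12.8°) = 2.256 m; N'_1 = 60·cos(-12.8°) − 0·2.256 = 58.5; c'Δl = 26.62; W sinα = -13.3
Slice 2: Δl = 3.0/cos(-2.2°) = 3.002 m; N'_2 = 256·cos(-2.2°) − 21·3.002 = 192.8; c'Δl = 35.43; W sinα = -9.8
Slice 3: Δl = 3.1/cos10.2° = 3.150 m; N'_3 = 370·cos10.2° − 29·3.150 = 272.8; c'Δl = 37.17; W sinα = 65.5
Slice 4: Δl = 2.8/cos22.7° = 3.035 m; N'_4 = 293·cos22.7° − 34·3.035 = 167.1; c'Δl = 35.81; W sinα = 113.1
Slice 5: Δl = 2.7/cos35.4° = 3.312 m; N'_5 = 212·cos35.4° − 17·3.312 = 116.5; c'Δl = 39.09; W sinα = 122.8
Slice 6: Δl = 2.8/cos50.7° = 4.421 m; N'_6 = 98·cos50.7° − 6·4.421 = 35.5; c'Δl = 52.16; W sinα = 75.8
Σc'Δl = 226.3 kN/m; ΣN' = 843.2 kN/m; ΣW sinα = 354.1 kN/m
Resisting = 226.3 + 843.2·tan35.7° = 226.3 + 605.9 = 832.2 kN/m
FS = 832.2 / 354.1 = 2.350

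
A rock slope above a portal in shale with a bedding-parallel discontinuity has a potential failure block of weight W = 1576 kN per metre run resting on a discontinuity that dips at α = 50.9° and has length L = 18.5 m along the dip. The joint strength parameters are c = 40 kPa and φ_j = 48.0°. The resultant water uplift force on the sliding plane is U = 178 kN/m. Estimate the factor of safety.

Resolving the block weight along and normal to the plane and applying the Mohr–Coulomb strength on the joint:
N' = W cosα − U = 1576·cos50.9° − 178 = 815.9 kN/m
Driving force T = W sinα = 1576·sin50.9° = 1223.0 kN/m
Resisting force R = c·L + N'·tanφ_j = 40·18.5 + 815.9·tan48.0° = 740.0 + 906.2 = 1646.2 kN/m
FS = R / T = 1646.2 / 1223.0 = 1.346

FS = 1.35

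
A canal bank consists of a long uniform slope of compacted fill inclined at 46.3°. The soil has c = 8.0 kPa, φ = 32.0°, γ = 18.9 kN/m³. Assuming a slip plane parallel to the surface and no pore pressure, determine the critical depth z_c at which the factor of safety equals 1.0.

z_c = 2.10 m

Setting FS = 1.00 in FS = [c + γz cos²β tanφ] / [γz sinβ cosβ] and solving for z:
z = c / [γ cosβ (FS·sinβ − cosβ·tanφ)]
  = 8.0 / [18.9·cos46.3°·(1.00·sin46.3° − cos46.3°·tan32.0°)]
  = 8.0 / [18.9·0.6909·(1.00·0.7230 − 0.6909·0.6249)]
  = 8.0 / 3.8031 = 2.104 m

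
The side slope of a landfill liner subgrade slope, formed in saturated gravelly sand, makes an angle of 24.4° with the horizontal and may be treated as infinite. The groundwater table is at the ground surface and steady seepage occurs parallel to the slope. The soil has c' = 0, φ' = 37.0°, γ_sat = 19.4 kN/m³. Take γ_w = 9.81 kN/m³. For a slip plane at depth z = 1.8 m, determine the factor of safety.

With seepage parallel to the slope and the water table at the surface, the effective normal stress on the slip plane uses the buoyant unit weight γ' = γ_sat − γ_w while the driving shear stress uses γ_sat:
FS = [c' + γ' z cos²β tanφ'] / [γ_sat z sinβ cosβ]
(For c' = 0 this reduces to FS = (γ'/γ_sat)·tanφ'/tanβ.)
γ' = 19.4 − 9.81 = 9.59 kN/m³
Numerator = 0.0 + 9.59·1.8·cos²24.4°·tan37.0° = 0.0 + 9.59·1.8·0.8293·0.7536 = 10.788 kPa
Denominator = 19.4·1.8·sin24.4°·cos24.4° = 19.4·1.8·0.4131·0.9107 = 13.137 kPa
FS = 10.788 / 13.137 = 0.821

FS = 0.82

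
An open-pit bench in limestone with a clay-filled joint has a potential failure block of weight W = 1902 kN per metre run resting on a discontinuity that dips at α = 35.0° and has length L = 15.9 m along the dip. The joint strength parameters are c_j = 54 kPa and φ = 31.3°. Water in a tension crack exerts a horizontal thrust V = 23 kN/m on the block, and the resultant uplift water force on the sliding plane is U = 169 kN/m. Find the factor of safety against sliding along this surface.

FS = 1.53

Resolving the block weight along and normal to the plane and applying the Mohr–Coulomb strength on the joint:
N' = W cosα − U − V sinα = 1902·cos35.0° − 169 − 23·sin35.0° = 1375.8 kN/m
Driving force T = W sinα + V cosα = 1902·sin35.0° + 23·cos35.0° = 1109.8 kN/m
Resisting force R = c_j·L + N'·tanφ = 54·15.9 + 1375.8·tan31.3° = 858.6 + 836.5 = 1695.1 kN/m
FS = R / T = 1695.1 / 1109.8 = 1.527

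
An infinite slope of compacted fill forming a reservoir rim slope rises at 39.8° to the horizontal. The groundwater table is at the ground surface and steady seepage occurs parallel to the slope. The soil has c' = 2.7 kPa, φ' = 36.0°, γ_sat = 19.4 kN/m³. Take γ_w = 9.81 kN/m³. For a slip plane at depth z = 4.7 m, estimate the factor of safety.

With seepage parallel to the slope and the water table at the surface, the effective normal stress on the slip plane uses the buoyant unit weight γ' = γ_sat − γ_w while the driving shear stress uses γ_sat:
FS = [c' + γ' z cos²β tanφ'] / [γ_sat z sinβ cosβ]
γ' = 19.4 − 9.81 = 9.59 kN/m³
Numerator = 2.7 + 9.59·4.7·cos²39.8°·tan36.0° = 2.7 + 9.59·4.7·0.5903·0.7265 = 22.029 kPa
Denominator = 19.4·4.7·sin39.8°·cos39.8° = 19.4·4.7·0.6401·0.7683 = 44.841 kPa
FS = 22.029 / 44.841 = 0.491

FS = 0.49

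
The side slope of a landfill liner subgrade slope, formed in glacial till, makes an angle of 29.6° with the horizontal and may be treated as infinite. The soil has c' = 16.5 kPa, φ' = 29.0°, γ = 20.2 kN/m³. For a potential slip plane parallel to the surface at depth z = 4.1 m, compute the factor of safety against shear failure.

FS = 1.44

For an infinite slope with a slip plane parallel to the surface (no pore pressure): FS = [c' + γz cos²β tanφ'] / [γz sinβ cosβ].
γz = 20.2·4.1 = 82.82 kN/m²
Numerator = 16.5 + 82.82·cos²29.6°·tan29.0° = 16.5 + 82.82·0.7560·0.5543 = 51.207 kPa
Denominator = 82.82·sin29.6°·cos29.6° = 82.82·0.4939·0.8695 = 35.570 kPa
FS = 51.207 / 35.570 = 1.440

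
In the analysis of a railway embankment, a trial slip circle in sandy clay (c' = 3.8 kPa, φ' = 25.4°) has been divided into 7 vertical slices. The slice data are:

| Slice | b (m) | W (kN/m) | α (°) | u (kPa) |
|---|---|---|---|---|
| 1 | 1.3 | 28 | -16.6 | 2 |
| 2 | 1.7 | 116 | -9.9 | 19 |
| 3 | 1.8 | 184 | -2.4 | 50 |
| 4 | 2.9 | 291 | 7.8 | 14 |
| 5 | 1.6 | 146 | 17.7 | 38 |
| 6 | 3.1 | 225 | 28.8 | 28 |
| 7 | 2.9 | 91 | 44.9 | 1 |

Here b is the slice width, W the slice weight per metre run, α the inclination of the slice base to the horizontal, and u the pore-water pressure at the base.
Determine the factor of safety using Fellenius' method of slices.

Ordinary method of slices: FS = Σ[c'·Δl_i + (W_i cosα_i − u_i·Δl_i)·tanφ'] / Σ W_i sinα_i, with Δl_i = b_i / cosα_i.
Slice 1: Δl = 1.3/cos(-16.6°) = 1.357 m; N'_1 = 28·cos(-16.6°) − 2·1.357 = 24.1; c'Δl = 5.15; W sinα = -8.0
Slice 2: Δl = 1.7/cos(-9.9°) = 1.726 m; N'_2 = 116·cos(-9.9°) − 19·1.726 = 81.5; c'Δl = 6.56; W sinα = -19.9
Slice 3: Δl = 1.8/cos(-2.4°) = 1.802 m; N'_3 = 184·cos(-2.4°) − 50·1.802 = 93.8; c'Δl = 6.85; W sinα = -7.7
Slice 4: Δl = 2.9/cos7.8° = 2.927 m; N'_4 = 291·cos7.8° − 14·2.927 = 247.3; c'Δl = 11.12; W sinα = 39.5
Slice 5: Δl = 1.6/cos17.7° = 1.680 m; N'_5 = 146·cos17.7° − 38·1.680 = 75.3; c'Δl = 6.38; W sinα = 44.4
Slice 6: Δl = 3.1/cos28.8° = 3.538 m; N'_6 = 225·cos28.8° − 28·3.538 = 98.1; c'Δl = 13.44; W sinα = 108.4
Slice 7: Δl = 2.9/cos44.9° = 4.094 m; N'_7 = 91·cos44.9° − 1·4.094 = 60.4; c'Δl = 15.56; W sinα = 64.2
Σc'Δl = 65.1 kN/m; ΣN' = 680.4 kN/m; ΣW sinα = 220.9 kN/m
Resisting = 65.1 + 680.4·tan25.4° = 65.1 + 323.1 = 388.2 kN/m
FS = 388.2 / 220.9 = 1.757

FS = 1.76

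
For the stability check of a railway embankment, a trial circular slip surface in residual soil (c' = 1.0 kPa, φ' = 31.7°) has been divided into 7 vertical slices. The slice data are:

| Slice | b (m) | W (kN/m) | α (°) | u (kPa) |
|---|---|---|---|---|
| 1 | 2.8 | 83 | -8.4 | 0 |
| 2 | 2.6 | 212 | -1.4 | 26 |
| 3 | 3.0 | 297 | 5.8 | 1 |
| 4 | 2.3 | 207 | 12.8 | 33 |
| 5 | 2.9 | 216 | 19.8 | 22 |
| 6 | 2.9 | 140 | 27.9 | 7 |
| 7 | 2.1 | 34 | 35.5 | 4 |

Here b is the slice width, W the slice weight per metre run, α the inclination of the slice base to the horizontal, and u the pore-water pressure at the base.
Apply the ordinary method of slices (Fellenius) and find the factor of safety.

FS = 2.64

Ordinary method of slices: FS = Σ[c'·Δl_i + (W_i cosα_i − u_i·Δl_i)·tanφ'] / Σ W_i sinα_i, with Δl_i = b_i / cosα_i.
Slice 1: Δl = 2.8/cos(-8.4°) = 2.830 m; N'_1 = 83·cos(-8.4°) − 0·2.830 = 82.1; c'Δl = 2.83; W sinα = -12.1
Slice 2: Δl = 2.6/cos(-1.4°) = 2.601 m; N'_2 = 212·cos(-1.4°) − 26·2.601 = 144.3; c'Δl = 2.60; W sinα = -5.2
Slice 3: Δl = 3.0/cos5.8° = 3.015 m; N'_3 = 297·cos5.8° − 1·3.015 = 292.5; c'Δl = 3.02; W sinα = 30.0
Slice 4: Δl = 2.3/cos12.8° = 2.359 m; N'_4 = 207·cos12.8° − 33·2.359 = 124.0; c'Δl = 2.36; W sinα = 45.9
Slice 5: Δl = 2.9/cos19.8° = 3.082 m; N'_5 = 216·cos19.8° − 22·3.082 = 135.4; c'Δl = 3.08; W sinα = 73.2
Slice 6: Δl = 2.9/cos27.9° = 3.281 m; N'_6 = 140·cos27.9° − 7·3.281 = 100.8; c'Δl = 3.28; W sinα = 65.5
Slice 7: Δl = 2.1/cos35.5° = 2.579 m; N'_7 = 34·cos35.5° − 4·2.579 = 17.4; c'Δl = 2.58; W sinα = 19.7
Σc'Δl = 19.7 kN/m; ΣN' = 896.5 kN/m; ΣW sinα = 217.0 kN/m
Resisting = 19.7 + 896.5·tan31.7° = 19.7 + 553.7 = 573.4 kN/m
FS = 573.4 / 217.0 = 2.643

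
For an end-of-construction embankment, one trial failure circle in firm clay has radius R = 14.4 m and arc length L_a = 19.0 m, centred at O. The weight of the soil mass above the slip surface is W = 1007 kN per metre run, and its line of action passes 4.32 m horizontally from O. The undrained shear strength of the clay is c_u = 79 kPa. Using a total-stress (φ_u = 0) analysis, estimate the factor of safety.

Taking moments about the centre O, the resisting moment is provided by the undrained shear strength acting along the arc:
M_R = c_u·L_a·R = 79·19.00·14.4 = 21614.4 kN·m/m
M_D = W·d = 1007·4.32 = 4350.2 kN·m/m
FS = M_R / M_D = 21614.4 / 4350.2 = 4.969

FS = 4.97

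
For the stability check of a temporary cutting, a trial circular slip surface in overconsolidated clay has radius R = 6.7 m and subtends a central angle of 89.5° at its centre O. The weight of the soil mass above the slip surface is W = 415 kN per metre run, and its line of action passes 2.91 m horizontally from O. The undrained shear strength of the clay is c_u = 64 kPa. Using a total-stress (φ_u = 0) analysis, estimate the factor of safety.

FS = 3.72

Taking moments about the centre O, the resisting moment is provided by the undrained shear strength acting along the arc:
Arc length L_a = R·θ = 6.7·(89.5°·π/180) = 6.7·1.5621 = 10.47 m
M_R = c_u·L_a·R = 64·10.47·6.7 = 4487.8 kN·m/m
M_D = W·d = 415·2.91 = 1207.7 kN·m/m
FS = M_R / M_D = 4487.8 / 1207.7 = 3.716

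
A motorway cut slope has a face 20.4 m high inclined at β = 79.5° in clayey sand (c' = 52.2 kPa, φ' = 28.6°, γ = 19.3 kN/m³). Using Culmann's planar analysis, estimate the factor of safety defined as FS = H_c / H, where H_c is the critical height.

FS = 1.24

H_c = (4c'/γ) · sinβ cosφ' / [1 − cos(β − φ')]
    = (4·52.2/19.3) · sin79.5°·cos28.6° / [1 − cos50.9°]
    = 10.819 · 0.8633 / 0.3693 = 25.29 m
FS = H_c / H = 25.29 / 20.4 = 1.240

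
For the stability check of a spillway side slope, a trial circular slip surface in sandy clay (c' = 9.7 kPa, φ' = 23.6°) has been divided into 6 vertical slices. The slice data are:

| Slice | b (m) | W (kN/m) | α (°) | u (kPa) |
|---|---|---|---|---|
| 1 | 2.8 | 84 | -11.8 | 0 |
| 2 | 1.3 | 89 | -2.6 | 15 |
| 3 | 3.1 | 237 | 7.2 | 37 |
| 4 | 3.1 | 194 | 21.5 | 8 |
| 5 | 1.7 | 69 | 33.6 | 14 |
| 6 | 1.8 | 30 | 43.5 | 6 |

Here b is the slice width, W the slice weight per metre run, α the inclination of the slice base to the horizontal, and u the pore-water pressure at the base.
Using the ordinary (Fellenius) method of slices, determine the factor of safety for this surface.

Ordinary method of slices: FS = Σ[c'·Δl_i + (W_i cosα_i − u_i·Δl_i)·tanφ'] / Σ W_i sinα_i, with Δl_i = b_i / cosα_i.
Slice 1: Δl = 2.8/cos(-11.8°) = 2.860 m; N'_1 = 84·cos(-11.8°) − 0·2.860 = 82.2; c'Δl = 27.75; W sinα = -17.2
Slice 2: Δl = 1.3/cos(-2.6°) = 1.301 m; N'_2 = 89·cos(-2.6°) − 15·1.301 = 69.4; c'Δl = 12.62; W sinα = -4.0
Slice 3: Δl = 3.1/cos7.2° = 3.125 m; N'_3 = 237·cos7.2° − 37·3.125 = 119.5; c'Δl = 30.31; W sinα = 29.7
Slice 4: Δl = 3.1/cos21.5° = 3.332 m; N'_4 = 194·cos21.5° − 8·3.332 = 153.8; c'Δl = 32.32; W sinα = 71.1
Slice 5: Δl = 1.7/cos33.6° = 2.041 m; N'_5 = 69·cos33.6° − 14·2.041 = 28.9; c'Δl = 19.80; W sinα = 38.2
Slice 6: Δl = 1.8/cos43.5° = 2.481 m; N'_6 = 30·cos43.5° − 6·2.481 = 6.9; c'Δl = 24.07; W sinα = 20.7
Σc'Δl = 146.9 kN/m; ΣN' = 460.7 kN/m; ΣW sinα = 138.4 kN/m
Resisting = 146.9 + 460.7·tan23.6° = 146.9 + 201.3 = 348.2 kN/m
FS = 348.2 / 138.4 = 2.515

FS = 2.52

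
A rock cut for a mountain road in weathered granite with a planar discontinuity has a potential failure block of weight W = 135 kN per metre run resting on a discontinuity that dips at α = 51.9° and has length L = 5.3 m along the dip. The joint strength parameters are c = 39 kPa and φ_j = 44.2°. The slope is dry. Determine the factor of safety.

FS = 2.71

Resolving the block weight along and normal to the plane and applying the Mohr–Coulomb strength on the joint:
N' = W cosα = 135·cos51.9° = 83.3 kN/m
Driving force T = W sinα = 135·sin51.9° = 106.2 kN/m
Resisting force R = c·L + N'·tanφ_j = 39·5.3 + 83.3·tan44.2° = 206.7 + 81.0 = 287.7 kN/m
FS = R / T = 287.7 / 106.2 = 2.708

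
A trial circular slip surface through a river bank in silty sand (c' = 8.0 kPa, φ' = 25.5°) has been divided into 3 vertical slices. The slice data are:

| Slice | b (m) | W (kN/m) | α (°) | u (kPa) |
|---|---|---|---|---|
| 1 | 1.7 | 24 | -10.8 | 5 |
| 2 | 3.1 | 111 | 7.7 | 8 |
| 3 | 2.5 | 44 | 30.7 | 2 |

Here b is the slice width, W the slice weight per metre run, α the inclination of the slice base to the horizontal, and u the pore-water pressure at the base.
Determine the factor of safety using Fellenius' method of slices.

Ordinary method of slices: FS = Σ[c'·Δl_i + (W_i cosα_i − u_i·Δl_i)·tanφ'] / Σ W_i sinα_i, with Δl_i = b_i / cosα_i.
Slice 1: Δl = 1.7/cos(-10.8°) = 1.731 m; N'_1 = 24·cos(-10.8°) − 5·1.731 = 14.9; c'Δl = 13.85; W sinα = -4.5
Slice 2: Δl = 3.1/cos7.7° = 3.128 m; N'_2 = 111·cos7.7° − 8·3.128 = 85.0; c'Δl = 25.03; W sinα = 14.9
Slice 3: Δl = 2.5/cos30.7° = 2.907 m; N'_3 = 44·cos30.7° − 2·2.907 = 32.0; c'Δl = 23.26; W sinα = 22.5
Σc'Δl = 62.1 kN/m; ΣN' = 131.9 kN/m; ΣW sinα = 32.8 kN/m
Resisting = 62.1 + 131.9·tan25.5° = 62.1 + 62.9 = 125.1 kN/m
FS = 125.1 / 32.8 = 3.808

FS = 3.81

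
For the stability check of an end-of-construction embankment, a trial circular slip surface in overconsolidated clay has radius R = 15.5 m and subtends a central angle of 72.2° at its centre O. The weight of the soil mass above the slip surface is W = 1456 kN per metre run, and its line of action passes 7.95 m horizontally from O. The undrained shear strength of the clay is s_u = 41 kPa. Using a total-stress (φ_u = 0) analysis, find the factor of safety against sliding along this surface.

Taking moments about the centre O, the resisting moment is provided by the undrained shear strength acting along the arc:
Arc length L_a = R·θ = 15.5·(72.2°·π/180) = 15.5·1.2601 = 19.53 m
M_R = s_u·L_a·R = 41·19.53·15.5 = 12412.6 kN·m/m
M_D = W·d = 1456·7.95 = 11575.2 kN·m/m
FS = M_R / M_D = 12412.6 / 11575.2 = 1.072

FS = 1.07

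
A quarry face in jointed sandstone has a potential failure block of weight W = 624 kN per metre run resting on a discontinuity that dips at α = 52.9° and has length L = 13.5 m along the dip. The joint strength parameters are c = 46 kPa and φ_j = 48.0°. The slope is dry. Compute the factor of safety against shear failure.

FS = 2.09

Resolving the block weight along and normal to the plane and applying the Mohr–Coulomb strength on the joint:
N' = W cosα = 624·cos52.9° = 376.4 kN/m
Driving force T = W sinα = 624·sin52.9° = 497.7 kN/m
Resisting force R = c·L + N'·tanφ_j = 46·13.5 + 376.4·tan48.0° = 621.0 + 418.0 = 1039.0 kN/m
FS = R / T = 1039.0 / 497.7 = 2.088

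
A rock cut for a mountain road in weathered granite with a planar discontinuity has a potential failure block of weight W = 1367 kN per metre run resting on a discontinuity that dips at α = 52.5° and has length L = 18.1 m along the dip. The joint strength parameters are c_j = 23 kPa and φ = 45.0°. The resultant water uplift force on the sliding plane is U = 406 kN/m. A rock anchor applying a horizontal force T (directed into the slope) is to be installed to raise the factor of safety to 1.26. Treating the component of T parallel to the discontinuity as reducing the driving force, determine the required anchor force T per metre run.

Resolving forces along and normal to the sliding plane, with the horizontal anchor force T adding T·sinα to the effective normal force and T·cosα acting up the plane against the driving force:
FS = [c_jL + (W cosα − U + T sinα) tanφ] / [W sinα − T cosα]
Without the anchor: N' = 426.2 kN/m, driving T_d = 1084.5 kN/m, resisting R = 23·18.1 + 426.2·tan45.0° = 842.5 kN/m, FS = 0.78.
Setting FS = 1.26 and solving for T:
1.26·(1084.5 − T cos52.5°) = 842.5 + T sin52.5°·tan45.0°
T·(sin52.5°·tan45.0° + 1.26·cos52.5°) = 1.26·1084.5 − 842.5
T·(0.7934·1.0000 + 1.26·0.6088) = 1366.5 − 842.5 = 524.0
T·1.5604 = 524.0
T = 335.8 kN/m

T = 336 kN/m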